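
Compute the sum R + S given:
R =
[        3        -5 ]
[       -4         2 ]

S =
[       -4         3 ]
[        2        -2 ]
R + S =
[       -1        -2 ]
[       -2         0 ]

Matrix addition is elementwise: (R+S)[i][j] = R[i][j] + S[i][j].
  (R+S)[0][0] = (3) + (-4) = -1
  (R+S)[0][1] = (-5) + (3) = -2
  (R+S)[1][0] = (-4) + (2) = -2
  (R+S)[1][1] = (2) + (-2) = 0
R + S =
[       -1        -2 ]
[       -2         0 ]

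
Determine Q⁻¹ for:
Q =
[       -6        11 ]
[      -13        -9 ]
det(Q) = 197
Q⁻¹ =
[   -9/197   -11/197 ]
[   13/197    -6/197 ]

For a 2×2 matrix Q = [[a, b], [c, d]] with det(Q) ≠ 0, Q⁻¹ = (1/det(Q)) * [[d, -b], [-c, a]].
det(Q) = (-6)*(-9) - (11)*(-13) = 54 + 143 = 197.
Q⁻¹ = (1/197) * [[-9, -11], [13, -6]].
Dividing each entry by 197 and reducing:
Q⁻¹ =
[   -9/197   -11/197 ]
[   13/197    -6/197 ]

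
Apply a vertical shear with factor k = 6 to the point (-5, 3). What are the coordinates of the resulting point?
(-5, -27)

Shear matrix for vertical shear with factor k = 6:
[[1, 0], [6, 1]]
Result: (-5, 3) → (-5, -27)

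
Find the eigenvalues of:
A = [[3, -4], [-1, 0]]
λ = -1, 4

Solve det(A - λI) = 0. For a 2×2 matrix this is λ² - (trace)λ + det = 0.
trace(A) = 3 + 0 = 3.
det(A) = (3)*(0) - (-4)*(-1) = 0 - 4 = -4.
Characteristic equation: λ² - (3)λ + (-4) = 0.
Discriminant: (3)² - 4*(-4) = 9 + 16 = 25.
Roots: λ = (3 ± √25) / 2 = -1, 4.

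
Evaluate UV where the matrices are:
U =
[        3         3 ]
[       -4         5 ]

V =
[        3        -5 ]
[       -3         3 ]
UV =
[        0        -6 ]
[      -27        35 ]

Matrix multiplication: (UV)[i][j] = sum over k of U[i][k] * V[k][j].
  (UV)[0][0] = (3)*(3) + (3)*(-3) = 0
  (UV)[0][1] = (3)*(-5) + (3)*(3) = -6
  (UV)[1][0] = (-4)*(3) + (5)*(-3) = -27
  (UV)[1][1] = (-4)*(-5) + (5)*(3) = 35
UV =
[        0        -6 ]
[      -27        35 ]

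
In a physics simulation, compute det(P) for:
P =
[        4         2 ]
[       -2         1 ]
det(P) = 8

For a 2×2 matrix [[a, b], [c, d]], det = a*d - b*c.
det(P) = (4)*(1) - (2)*(-2) = 4 + 4 = 8.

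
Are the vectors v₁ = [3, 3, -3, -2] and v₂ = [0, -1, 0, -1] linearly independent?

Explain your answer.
Yes, linearly independent

Two vectors are linearly dependent iff one is a scalar multiple of the other.
No single scalar k satisfies v₂ = k·v₁ (the ratios of corresponding entries disagree), so v₁ and v₂ are linearly independent.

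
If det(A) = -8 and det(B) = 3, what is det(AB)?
-24

Use the multiplicative property of determinants: det(AB) = det(A)*det(B).
det(AB) = (-8)*(3) = -24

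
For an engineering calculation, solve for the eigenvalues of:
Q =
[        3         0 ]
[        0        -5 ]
λ = -5, 3

Solve det(Q - λI) = 0. For a 2×2 matrix the characteristic equation is λ² - (trace)λ + det = 0.
trace(Q) = a + d = 3 - 5 = -2.
det(Q) = a*d - b*c = (3)*(-5) - (0)*(0) = -15 - 0 = -15.
Characteristic equation: λ² - (-2)λ + (-15) = 0.
Discriminant = (-2)² - 4*(-15) = 4 + 60 = 64.
λ = (-2 ± √64) / 2 = (-2 ± 8) / 2 = -5, 3.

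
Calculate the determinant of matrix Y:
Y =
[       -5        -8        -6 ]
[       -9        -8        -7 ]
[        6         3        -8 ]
det(Y) = 361

Expand along row 0 (cofactor expansion): det(Y) = a*(e*i - f*h) - b*(d*i - f*g) + c*(d*h - e*g), where the 3×3 is [[a, b, c], [d, e, f], [g, h, i]].
Minor M_00 = (-8)*(-8) - (-7)*(3) = 64 + 21 = 85.
Minor M_01 = (-9)*(-8) - (-7)*(6) = 72 + 42 = 114.
Minor M_02 = (-9)*(3) - (-8)*(6) = -27 + 48 = 21.
det(Y) = (-5)*(85) - (-8)*(114) + (-6)*(21) = -425 + 912 - 126 = 361.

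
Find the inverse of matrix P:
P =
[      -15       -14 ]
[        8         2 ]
det(P) = 82
P⁻¹ =
[     1/41      7/41 ]
[    -4/41    -15/82 ]

For a 2×2 matrix P = [[a, b], [c, d]] with det(P) ≠ 0, P⁻¹ = (1/det(P)) * [[d, -b], [-c, a]].
det(P) = (-15)*(2) - (-14)*(8) = -30 + 112 = 82.
P⁻¹ = (1/82) * [[2, 14], [-8, -15]].
Dividing each entry by 82 and reducing:
P⁻¹ =
[     1/41      7/41 ]
[    -4/41    -15/82 ]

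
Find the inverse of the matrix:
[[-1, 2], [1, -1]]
[[1, 2], [1, 1]]

For [[a,b],[c,d]], inverse = (1/det)·[[d,-b],[-c,a]]
det = -1·-1 - 2·1 = -1
Inverse = (1/-1)·[[-1, -2], [-1, -1]]
        = [[1, 2], [1, 1]]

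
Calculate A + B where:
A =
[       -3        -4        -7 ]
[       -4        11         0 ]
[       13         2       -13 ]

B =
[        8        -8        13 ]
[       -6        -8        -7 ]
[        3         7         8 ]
A + B =
[        5       -12         6 ]
[      -10         3        -7 ]
[       16         9        -5 ]

Matrix addition is elementwise: (A+B)[i][j] = A[i][j] + B[i][j].
  (A+B)[0][0] = (-3) + (8) = 5
  (A+B)[0][1] = (-4) + (-8) = -12
  (A+B)[0][2] = (-7) + (13) = 6
  (A+B)[1][0] = (-4) + (-6) = -10
  (A+B)[1][1] = (11) + (-8) = 3
  (A+B)[1][2] = (0) + (-7) = -7
  (A+B)[2][0] = (13) + (3) = 16
  (A+B)[2][1] = (2) + (7) = 9
  (A+B)[2][2] = (-13) + (8) = -5
A + B =
[        5       -12         6 ]
[      -10         3        -7 ]
[       16         9        -5 ]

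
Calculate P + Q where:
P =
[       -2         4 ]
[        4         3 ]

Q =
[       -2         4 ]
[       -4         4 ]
P + Q =
[       -4         8 ]
[        0         7 ]

Matrix addition is elementwise: (P+Q)[i][j] = P[i][j] + Q[i][j].
  (P+Q)[0][0] = (-2) + (-2) = -4
  (P+Q)[0][1] = (4) + (4) = 8
  (P+Q)[1][0] = (4) + (-4) = 0
  (P+Q)[1][1] = (3) + (4) = 7
P + Q =
[       -4         8 ]
[        0         7 ]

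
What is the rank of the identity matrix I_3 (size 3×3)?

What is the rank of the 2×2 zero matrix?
rank(I_3) = 3, rank(0) = 0

The identity I_3 has 3 columns that are the standard basis vectors e_1, …, e_3. These are linearly independent, so all 3 columns are pivots and rank(I_3) = 3.
The 2×2 zero matrix has every entry zero, so every row is the zero row and there are no pivots; rank(0) = 0.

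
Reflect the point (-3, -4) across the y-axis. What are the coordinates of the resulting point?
(3, -4)

Reflection across y-axis: (-3, -4) → (3, -4)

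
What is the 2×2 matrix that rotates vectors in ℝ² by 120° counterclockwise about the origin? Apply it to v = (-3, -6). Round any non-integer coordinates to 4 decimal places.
R = [[-1/2, -√3/2], [√3/2, -1/2]]; R·v = (6.6962, 0.4019)

A counterclockwise rotation by angle θ in ℝ² has matrix R(θ) = [[cos θ, -sin θ], [sin θ, cos θ]].
For θ = 120°: cos θ = -1/2, sin θ = √3/2.
R(120°) = [[-1/2, -√3/2], [√3/2, -1/2]].
R·v = [-1/2·-3 + (-√3/2)·-6, √3/2·-3 + -1/2·-6] = (6.6962, 0.4019).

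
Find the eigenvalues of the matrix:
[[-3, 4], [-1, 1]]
λ = -1 and λ = -1

Characteristic equation: det(A - λI) = 0
λ² - (trace)λ + (det) = 0
λ² - (-2)λ + (1) = 0
λ² + 2λ + 1 = 0
Solving: λ = -1, -1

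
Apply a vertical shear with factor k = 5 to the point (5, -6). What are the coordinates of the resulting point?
(5, 19)

Shear matrix for vertical shear with factor k = 5:
[[1, 0], [5, 1]]
Result: (5, -6) → (5, 19)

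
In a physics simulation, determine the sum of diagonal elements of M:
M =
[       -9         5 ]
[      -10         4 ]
tr(M) = -9 + 4 = -5

The trace of a square matrix is the sum of its diagonal entries.
Diagonal entries of M: M[0][0] = -9, M[1][1] = 4.
tr(M) = -9 + 4 = -5.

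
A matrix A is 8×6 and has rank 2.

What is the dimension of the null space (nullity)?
4

The rank-nullity theorem for an m×n matrix states:
rank(A) + nullity(A) = n (the number of columns).
Here n = 6 and rank(A) = 2, so nullity(A) = 6 - 2 = 4.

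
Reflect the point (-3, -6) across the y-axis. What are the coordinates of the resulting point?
(3, -6)

Reflection across y-axis: (-3, -6) → (3, -6)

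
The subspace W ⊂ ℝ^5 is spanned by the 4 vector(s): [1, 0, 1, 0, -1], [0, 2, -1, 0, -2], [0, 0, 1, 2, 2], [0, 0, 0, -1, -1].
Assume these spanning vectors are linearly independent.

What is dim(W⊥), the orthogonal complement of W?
dim(W⊥) = 1

For any subspace W of ℝ^n, dim(W) + dim(W⊥) = n (the whole-space dimension).
Here the given 4 vectors are linearly independent, so dim(W) = 4.
Thus dim(W⊥) = n - dim(W) = 5 - 4 = 1.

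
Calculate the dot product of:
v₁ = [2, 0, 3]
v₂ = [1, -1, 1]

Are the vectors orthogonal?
5, No

The dot product is the sum of products of corresponding components.
v₁·v₂ = (2)*(1) + (0)*(-1) + (3)*(1) = 2 + 0 + 3 = 5.
Two vectors are orthogonal iff their dot product is 0; here the dot product is 5, so the vectors are not orthogonal.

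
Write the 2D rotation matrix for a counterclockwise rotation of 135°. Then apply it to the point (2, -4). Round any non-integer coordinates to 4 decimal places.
R = [[-√2/2, -√2/2], [√2/2, -√2/2]]; R·(2, -4) = (1.4142, 4.2426)

Rotation matrix formula: R(θ) = [[cos θ, -sin θ], [sin θ, cos θ]]
For θ = 135°:
cos(135°) = -√2/2
sin(135°) = √2/2
R = [[-√2/2, -√2/2], [√2/2, -√2/2]]
Apply to (2, -4): [-√2/2·2 + (-√2/2)·-4, √2/2·2 + -√2/2·-4] = (1.4142, 4.2426)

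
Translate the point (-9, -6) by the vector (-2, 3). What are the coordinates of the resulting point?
(-11, -3)

Translation by (-2, 3):
x' = -9 + -2 = -11
y' = -6 + 3 = -3
Homogeneous matrix: [[1, 0, -2], [0, 1, 3], [0, 0, 1]]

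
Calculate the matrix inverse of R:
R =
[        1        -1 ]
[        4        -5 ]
det(R) = -1
R⁻¹ =
[        5        -1 ]
[        4        -1 ]

For a 2×2 matrix R = [[a, b], [c, d]] with det(R) ≠ 0, R⁻¹ = (1/det(R)) * [[d, -b], [-c, a]].
det(R) = (1)*(-5) - (-1)*(4) = -5 + 4 = -1.
R⁻¹ = (1/-1) * [[-5, 1], [-4, 1]].
Dividing each entry by -1 and reducing:
R⁻¹ =
[        5        -1 ]
[        4        -1 ]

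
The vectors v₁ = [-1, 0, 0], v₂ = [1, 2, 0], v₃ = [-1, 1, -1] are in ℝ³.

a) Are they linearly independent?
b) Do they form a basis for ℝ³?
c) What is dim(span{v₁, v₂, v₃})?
Yes independent, yes basis, dim = 3

Stack v₁, v₂, v₃ as rows of a 3×3 matrix.
[[-1, 0, 0]; [1, 2, 0]; [-1, 1, -1]] is already lower triangular with nonzero diagonal entries (-1, 2, -1), so its determinant is the product of the diagonal entries, det = (-1)·(2)·(-1) = 2 ≠ 0, and the rows are linearly independent.
Three linearly independent vectors in ℝ³ form a basis for ℝ³, so dim(span{v₁,v₂,v₃}) = 3.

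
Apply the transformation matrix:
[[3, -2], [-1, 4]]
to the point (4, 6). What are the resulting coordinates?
(0, 20)

Matrix multiplication:
[[3, -2], [-1, 4]] × [4, 6]ᵀ
= [3×4 + -2×6, -1×4 + 4×6]ᵀ
= [0.0000, 20.0000]ᵀ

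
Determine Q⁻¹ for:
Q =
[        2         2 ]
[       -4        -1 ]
det(Q) = 6
Q⁻¹ =
[     -1/6      -1/3 ]
[      2/3       1/3 ]

For a 2×2 matrix Q = [[a, b], [c, d]] with det(Q) ≠ 0, Q⁻¹ = (1/det(Q)) * [[d, -b], [-c, a]].
det(Q) = (2)*(-1) - (2)*(-4) = -2 + 8 = 6.
Q⁻¹ = (1/6) * [[-1, -2], [4, 2]].
Dividing each entry by 6 and reducing:
Q⁻¹ =
[     -1/6      -1/3 ]
[      2/3       1/3 ]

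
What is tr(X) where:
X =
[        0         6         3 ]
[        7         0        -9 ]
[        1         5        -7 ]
tr(X) = 0 + 0 - 7 = -7

The trace of a square matrix is the sum of its diagonal entries.
Diagonal entries of X: X[0][0] = 0, X[1][1] = 0, X[2][2] = -7.
tr(X) = 0 + 0 - 7 = -7.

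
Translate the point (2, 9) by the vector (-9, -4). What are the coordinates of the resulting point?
(-7, 5)

Translation by (-9, -4):
x' = 2 + -9 = -7
y' = 9 + -4 = 5
Homogeneous matrix: [[1, 0, -9], [0, 1, -4], [0, 0, 1]]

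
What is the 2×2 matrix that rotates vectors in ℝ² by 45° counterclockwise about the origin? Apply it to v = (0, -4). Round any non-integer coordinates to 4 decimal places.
R = [[√2/2, -√2/2], [√2/2, √2/2]]; R·v = (2.8284, -2.8284)

A counterclockwise rotation by angle θ in ℝ² has matrix R(θ) = [[cos θ, -sin θ], [sin θ, cos θ]].
For θ = 45°: cos θ = √2/2, sin θ = √2/2.
R(45°) = [[√2/2, -√2/2], [√2/2, √2/2]].
R·v = [√2/2·0 + (-√2/2)·-4, √2/2·0 + √2/2·-4] = (2.8284, -2.8284).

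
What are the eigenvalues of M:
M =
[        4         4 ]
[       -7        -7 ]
λ = -3, 0

Solve det(M - λI) = 0. For a 2×2 matrix the characteristic equation is λ² - (trace)λ + det = 0.
trace(M) = a + d = 4 - 7 = -3.
det(M) = a*d - b*c = (4)*(-7) - (4)*(-7) = -28 + 28 = 0.
Characteristic equation: λ² - (-3)λ + (0) = 0.
Discriminant = (-3)² - 4*(0) = 9 - 0 = 9.
λ = (-3 ± √9) / 2 = (-3 ± 3) / 2 = -3, 0.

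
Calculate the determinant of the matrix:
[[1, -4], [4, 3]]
19

For a 2×2 matrix [[a, b], [c, d]], det = ad - bc
det = (1)(3) - (-4)(4) = 3 - -16 = 19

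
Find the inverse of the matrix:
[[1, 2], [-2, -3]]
[[-3, -2], [2, 1]]

For [[a,b],[c,d]], inverse = (1/det)·[[d,-b],[-c,a]]
det = 1·-3 - 2·-2 = 1
Inverse = (1/1)·[[-3, -2], [2, 1]]
        = [[-3, -2], [2, 1]]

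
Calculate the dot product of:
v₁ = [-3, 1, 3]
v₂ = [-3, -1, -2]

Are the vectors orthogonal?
2, No

The dot product is the sum of products of corresponding components.
v₁·v₂ = (-3)*(-3) + (1)*(-1) + (3)*(-2) = 9 - 1 - 6 = 2.
Two vectors are orthogonal iff their dot product is 0; here the dot product is 2, so the vectors are not orthogonal.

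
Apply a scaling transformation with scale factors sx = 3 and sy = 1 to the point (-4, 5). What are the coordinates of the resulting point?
(-12, 5)

Scaling matrix:
[[3, 0], [0, 1]]
Result: (-4 × 3, 5 × 1) = (-12, 5)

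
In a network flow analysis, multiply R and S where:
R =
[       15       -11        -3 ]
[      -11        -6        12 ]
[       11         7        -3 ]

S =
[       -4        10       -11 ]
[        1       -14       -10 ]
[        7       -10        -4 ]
RS =
[      -92       334       -43 ]
[      122      -146       133 ]
[      -58        42      -179 ]

Matrix multiplication: (RS)[i][j] = sum over k of R[i][k] * S[k][j].
  (RS)[0][0] = (15)*(-4) + (-11)*(1) + (-3)*(7) = -92
  (RS)[0][1] = (15)*(10) + (-11)*(-14) + (-3)*(-10) = 334
  (RS)[0][2] = (15)*(-11) + (-11)*(-10) + (-3)*(-4) = -43
  (RS)[1][0] = (-11)*(-4) + (-6)*(1) + (12)*(7) = 122
  (RS)[1][1] = (-11)*(10) + (-6)*(-14) + (12)*(-10) = -146
  (RS)[1][2] = (-11)*(-11) + (-6)*(-10) + (12)*(-4) = 133
  (RS)[2][0] = (11)*(-4) + (7)*(1) + (-3)*(7) = -58
  (RS)[2][1] = (11)*(10) + (7)*(-14) + (-3)*(-10) = 42
  (RS)[2][2] = (11)*(-11) + (7)*(-10) + (-3)*(-4) = -179
RS =
[      -92       334       -43 ]
[      122      -146       133 ]
[      -58        42      -179 ]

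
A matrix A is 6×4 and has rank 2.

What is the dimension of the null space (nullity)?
2

The rank-nullity theorem for an m×n matrix states:
rank(A) + nullity(A) = n (the number of columns).
Here n = 4 and rank(A) = 2, so nullity(A) = 4 - 2 = 2.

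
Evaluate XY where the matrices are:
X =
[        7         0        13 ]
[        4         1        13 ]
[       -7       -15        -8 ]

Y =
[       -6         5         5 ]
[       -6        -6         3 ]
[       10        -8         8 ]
XY =
[       88       -69       139 ]
[      100       -90       127 ]
[       52       119      -144 ]

Matrix multiplication: (XY)[i][j] = sum over k of X[i][k] * Y[k][j].
  (XY)[0][0] = (7)*(-6) + (0)*(-6) + (13)*(10) = 88
  (XY)[0][1] = (7)*(5) + (0)*(-6) + (13)*(-8) = -69
  (XY)[0][2] = (7)*(5) + (0)*(3) + (13)*(8) = 139
  (XY)[1][0] = (4)*(-6) + (1)*(-6) + (13)*(10) = 100
  (XY)[1][1] = (4)*(5) + (1)*(-6) + (13)*(-8) = -90
  (XY)[1][2] = (4)*(5) + (1)*(3) + (13)*(8) = 127
  (XY)[2][0] = (-7)*(-6) + (-15)*(-6) + (-8)*(10) = 52
  (XY)[2][1] = (-7)*(5) + (-15)*(-6) + (-8)*(-8) = 119
  (XY)[2][2] = (-7)*(5) + (-15)*(3) + (-8)*(8) = -144
XY =
[       88       -69       139 ]
[      100       -90       127 ]
[       52       119      -144 ]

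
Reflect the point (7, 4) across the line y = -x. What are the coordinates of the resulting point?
(-4, -7)

Reflection across line y = -x: (7, 4) → (-4, -7)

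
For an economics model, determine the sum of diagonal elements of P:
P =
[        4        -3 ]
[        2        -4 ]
tr(P) = 4 - 4 = 0

The trace of a square matrix is the sum of its diagonal entries.
Diagonal entries of P: P[0][0] = 4, P[1][1] = -4.
tr(P) = 4 - 4 = 0.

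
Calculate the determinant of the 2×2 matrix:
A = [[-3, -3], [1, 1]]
0

For A = [[a, b], [c, d]], det(A) = a*d - b*c.
det(A) = (-3)*(1) - (-3)*(1) = -3 - -3 = 0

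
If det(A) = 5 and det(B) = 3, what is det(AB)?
15

Use the multiplicative property of determinants: det(AB) = det(A)*det(B).
det(AB) = (5)*(3) = 15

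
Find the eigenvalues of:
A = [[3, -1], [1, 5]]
λ = 4, 4

Solve det(A - λI) = 0. For a 2×2 matrix this is λ² - (trace)λ + det = 0.
trace(A) = 3 + 5 = 8.
det(A) = (3)*(5) - (-1)*(1) = 15 + 1 = 16.
Characteristic equation: λ² - (8)λ + (16) = 0.
Discriminant: (8)² - 4*(16) = 64 - 64 = 0.
Roots: λ = (8 ± √0) / 2 = 4, 4.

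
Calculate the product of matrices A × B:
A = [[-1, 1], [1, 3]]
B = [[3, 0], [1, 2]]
[[-2, 2], [6, 6]]

Matrix multiplication:
C[0][0] = -1×3 + 1×1 = -2
C[0][1] = -1×0 + 1×2 = 2
C[1][0] = 1×3 + 3×1 = 6
C[1][1] = 1×0 + 3×2 = 6
Result: [[-2, 2], [6, 6]]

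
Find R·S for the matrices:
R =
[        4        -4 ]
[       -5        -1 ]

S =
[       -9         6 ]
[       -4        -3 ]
RS =
[      -20        36 ]
[       49       -27 ]

Matrix multiplication: (RS)[i][j] = sum over k of R[i][k] * S[k][j].
  (RS)[0][0] = (4)*(-9) + (-4)*(-4) = -20
  (RS)[0][1] = (4)*(6) + (-4)*(-3) = 36
  (RS)[1][0] = (-5)*(-9) + (-1)*(-4) = 49
  (RS)[1][1] = (-5)*(6) + (-1)*(-3) = -27
RS =
[      -20        36 ]
[       49       -27 ]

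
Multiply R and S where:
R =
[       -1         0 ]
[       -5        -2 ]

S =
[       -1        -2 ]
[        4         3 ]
RS =
[        1         2 ]
[       -3         4 ]

Matrix multiplication: (RS)[i][j] = sum over k of R[i][k] * S[k][j].
  (RS)[0][0] = (-1)*(-1) + (0)*(4) = 1
  (RS)[0][1] = (-1)*(-2) + (0)*(3) = 2
  (RS)[1][0] = (-5)*(-1) + (-2)*(4) = -3
  (RS)[1][1] = (-5)*(-2) + (-2)*(3) = 4
RS =
[        1         2 ]
[       -3         4 ]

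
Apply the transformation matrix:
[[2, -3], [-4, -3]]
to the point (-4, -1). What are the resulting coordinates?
(-5, 19)

Matrix multiplication:
[[2, -3], [-4, -3]] × [-4, -1]ᵀ
= [2×-4 + -3×-1, -4×-4 + -3×-1]ᵀ
= [-5.0000, 19.0000]ᵀ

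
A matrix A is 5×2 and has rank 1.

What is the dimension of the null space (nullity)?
1

The rank-nullity theorem for an m×n matrix states:
rank(A) + nullity(A) = n (the number of columns).
Here n = 2 and rank(A) = 1, so nullity(A) = 2 - 1 = 1.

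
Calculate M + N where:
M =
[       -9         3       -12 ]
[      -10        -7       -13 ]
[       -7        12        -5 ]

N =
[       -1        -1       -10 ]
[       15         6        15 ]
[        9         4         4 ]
M + N =
[      -10         2       -22 ]
[        5        -1         2 ]
[        2        16        -1 ]

Matrix addition is elementwise: (M+N)[i][j] = M[i][j] + N[i][j].
  (M+N)[0][0] = (-9) + (-1) = -10
  (M+N)[0][1] = (3) + (-1) = 2
  (M+N)[0][2] = (-12) + (-10) = -22
  (M+N)[1][0] = (-10) + (15) = 5
  (M+N)[1][1] = (-7) + (6) = -1
  (M+N)[1][2] = (-13) + (15) = 2
  (M+N)[2][0] = (-7) + (9) = 2
  (M+N)[2][1] = (12) + (4) = 16
  (M+N)[2][2] = (-5) + (4) = -1
M + N =
[      -10         2       -22 ]
[        5        -1         2 ]
[        2        16        -1 ]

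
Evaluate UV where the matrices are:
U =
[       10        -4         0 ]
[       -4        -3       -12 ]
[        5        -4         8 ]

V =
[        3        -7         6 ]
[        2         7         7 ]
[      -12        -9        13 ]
UV =
[       22       -98        32 ]
[      126       115      -201 ]
[      -89      -135       106 ]

Matrix multiplication: (UV)[i][j] = sum over k of U[i][k] * V[k][j].
  (UV)[0][0] = (10)*(3) + (-4)*(2) + (0)*(-12) = 22
  (UV)[0][1] = (10)*(-7) + (-4)*(7) + (0)*(-9) = -98
  (UV)[0][2] = (10)*(6) + (-4)*(7) + (0)*(13) = 32
  (UV)[1][0] = (-4)*(3) + (-3)*(2) + (-12)*(-12) = 126
  (UV)[1][1] = (-4)*(-7) + (-3)*(7) + (-12)*(-9) = 115
  (UV)[1][2] = (-4)*(6) + (-3)*(7) + (-12)*(13) = -201
  (UV)[2][0] = (5)*(3) + (-4)*(2) + (8)*(-12) = -89
  (UV)[2][1] = (5)*(-7) + (-4)*(7) + (8)*(-9) = -135
  (UV)[2][2] = (5)*(6) + (-4)*(7) + (8)*(13) = 106
UV =
[       22       -98        32 ]
[      126       115      -201 ]
[      -89      -135       106 ]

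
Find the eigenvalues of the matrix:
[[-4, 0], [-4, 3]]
λ = -4 and λ = 3

Characteristic equation: det(A - λI) = 0
λ² - (trace)λ + (det) = 0
λ² - (-1)λ + (-12) = 0
λ² + 1λ - 12 = 0
Solving: λ = -4, 3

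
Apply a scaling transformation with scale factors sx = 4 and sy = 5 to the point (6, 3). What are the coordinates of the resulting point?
(24, 15)

Scaling matrix:
[[4, 0], [0, 5]]
Result: (6 × 4, 3 × 5) = (24, 15)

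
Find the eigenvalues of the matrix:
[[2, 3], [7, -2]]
λ = -5 and λ = 5

Characteristic equation: det(A - λI) = 0
λ² - (trace)λ + (det) = 0
λ² - (0)λ + (-25) = 0
λ² - 0λ - 25 = 0
Solving: λ = -5, 5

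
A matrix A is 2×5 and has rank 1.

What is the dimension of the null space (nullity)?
4

The rank-nullity theorem for an m×n matrix states:
rank(A) + nullity(A) = n (the number of columns).
Here n = 5 and rank(A) = 1, so nullity(A) = 5 - 1 = 4.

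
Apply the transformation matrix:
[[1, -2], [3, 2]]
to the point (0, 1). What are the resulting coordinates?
(-2, 2)

Matrix multiplication:
[[1, -2], [3, 2]] × [0, 1]ᵀ
= [1×0 + -2×1, 3×0 + 2×1]ᵀ
= [-2.0000, 2.0000]ᵀ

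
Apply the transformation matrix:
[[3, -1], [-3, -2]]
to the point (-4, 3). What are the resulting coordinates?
(-15, 6)

Matrix multiplication:
[[3, -1], [-3, -2]] × [-4, 3]ᵀ
= [3×-4 + -1×3, -3×-4 + -2×3]ᵀ
= [-15.0000, 6.0000]ᵀ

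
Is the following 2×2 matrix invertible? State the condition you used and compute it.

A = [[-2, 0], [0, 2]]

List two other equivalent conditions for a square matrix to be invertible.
Yes, invertible; det(A) = -4 ≠ 0. Equivalent conditions: rank(A) = 2; Ax = 0 has only the trivial solution; 0 is not an eigenvalue; the columns of A are linearly independent.

To check invertibility, compute det(A).
The given matrix is triangular, so det(A) equals the product of its diagonal entries = -4 ≠ 0.
Since det(A) ≠ 0, A is invertible.
Equivalent conditions for a square matrix A to be invertible:
- rank(A) = 2 (full rank).
- The homogeneous system Ax = 0 has only the trivial solution x = 0.
- 0 is not an eigenvalue of A.
- The columns (equivalently rows) of A are linearly independent.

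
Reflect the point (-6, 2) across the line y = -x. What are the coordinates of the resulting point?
(-2, 6)

Reflection across line y = -x: (-6, 2) → (-2, 6)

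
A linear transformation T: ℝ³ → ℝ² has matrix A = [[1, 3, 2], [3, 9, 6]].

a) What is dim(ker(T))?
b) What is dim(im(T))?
dim(ker) = 2, dim(im) = 1

Observe that row 2 = 3 × row 1 (so the rows are linearly dependent).
Thus rank(A) = 1 (only one linearly independent row).
dim(im(T)) = rank(A) = 1.
By the rank-nullity theorem applied to T: ℝ³ → ℝ², rank(A) + nullity(A) = 3 (the domain dimension), so dim(ker(T)) = 3 - 1 = 2.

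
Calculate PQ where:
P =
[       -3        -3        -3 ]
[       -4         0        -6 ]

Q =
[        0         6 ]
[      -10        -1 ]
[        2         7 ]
PQ =
[       24       -36 ]
[      -12       -66 ]

Matrix multiplication: (PQ)[i][j] = sum over k of P[i][k] * Q[k][j].
  (PQ)[0][0] = (-3)*(0) + (-3)*(-10) + (-3)*(2) = 24
  (PQ)[0][1] = (-3)*(6) + (-3)*(-1) + (-3)*(7) = -36
  (PQ)[1][0] = (-4)*(0) + (0)*(-10) + (-6)*(2) = -12
  (PQ)[1][1] = (-4)*(6) + (0)*(-1) + (-6)*(7) = -66
PQ =
[       24       -36 ]
[      -12       -66 ]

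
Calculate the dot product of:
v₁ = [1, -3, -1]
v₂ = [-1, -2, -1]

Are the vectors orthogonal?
6, No

The dot product is the sum of products of corresponding components.
v₁·v₂ = (1)*(-1) + (-3)*(-2) + (-1)*(-1) = -1 + 6 + 1 = 6.
Two vectors are orthogonal iff their dot product is 0; here the dot product is 6, so the vectors are not orthogonal.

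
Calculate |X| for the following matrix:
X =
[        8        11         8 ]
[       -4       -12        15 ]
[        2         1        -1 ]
det(X) = 422

Expand along row 0 (cofactor expansion): det(X) = a*(e*i - f*h) - b*(d*i - f*g) + c*(d*h - e*g), where the 3×3 is [[a, b, c], [d, e, f], [g, h, i]].
Minor M_00 = (-12)*(-1) - (15)*(1) = 12 - 15 = -3.
Minor M_01 = (-4)*(-1) - (15)*(2) = 4 - 30 = -26.
Minor M_02 = (-4)*(1) - (-12)*(2) = -4 + 24 = 20.
det(X) = (8)*(-3) - (11)*(-26) + (8)*(20) = -24 + 286 + 160 = 422.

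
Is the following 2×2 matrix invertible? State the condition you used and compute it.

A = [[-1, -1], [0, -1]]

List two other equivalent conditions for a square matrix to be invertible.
Yes, invertible; det(A) = 1 ≠ 0. Equivalent conditions: rank(A) = 2; Ax = 0 has only the trivial solution; 0 is not an eigenvalue; the columns of A are linearly independent.

To check invertibility, compute det(A).
The given matrix is triangular, so det(A) equals the product of its diagonal entries = 1 ≠ 0.
Since det(A) ≠ 0, A is invertible.
Equivalent conditions for a square matrix A to be invertible:
- rank(A) = 2 (full rank).
- The homogeneous system Ax = 0 has only the trivial solution x = 0.
- 0 is not an eigenvalue of A.
- The columns (equivalently rows) of A are linearly independent.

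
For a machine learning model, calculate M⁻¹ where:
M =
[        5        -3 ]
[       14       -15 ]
det(M) = -33
M⁻¹ =
[     5/11     -1/11 ]
[    14/33     -5/33 ]

For a 2×2 matrix M = [[a, b], [c, d]] with det(M) ≠ 0, M⁻¹ = (1/det(M)) * [[d, -b], [-c, a]].
det(M) = (5)*(-15) - (-3)*(14) = -75 + 42 = -33.
M⁻¹ = (1/-33) * [[-15, 3], [-14, 5]].
Dividing each entry by -33 and reducing:
M⁻¹ =
[     5/11     -1/11 ]
[    14/33     -5/33 ]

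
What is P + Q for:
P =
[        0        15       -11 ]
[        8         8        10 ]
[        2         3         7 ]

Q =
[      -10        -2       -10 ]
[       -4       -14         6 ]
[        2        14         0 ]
P + Q =
[      -10        13       -21 ]
[        4        -6        16 ]
[        4        17         7 ]

Matrix addition is elementwise: (P+Q)[i][j] = P[i][j] + Q[i][j].
  (P+Q)[0][0] = (0) + (-10) = -10
  (P+Q)[0][1] = (15) + (-2) = 13
  (P+Q)[0][2] = (-11) + (-10) = -21
  (P+Q)[1][0] = (8) + (-4) = 4
  (P+Q)[1][1] = (8) + (-14) = -6
  (P+Q)[1][2] = (10) + (6) = 16
  (P+Q)[2][0] = (2) + (2) = 4
  (P+Q)[2][1] = (3) + (14) = 17
  (P+Q)[2][2] = (7) + (0) = 7
P + Q =
[      -10        13       -21 ]
[        4        -6        16 ]
[        4        17         7 ]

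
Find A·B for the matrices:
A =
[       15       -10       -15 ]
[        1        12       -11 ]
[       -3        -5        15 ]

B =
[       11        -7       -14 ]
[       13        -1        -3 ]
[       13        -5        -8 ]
AB =
[     -160       -20       -60 ]
[       24        36        38 ]
[       97       -49       -63 ]

Matrix multiplication: (AB)[i][j] = sum over k of A[i][k] * B[k][j].
  (AB)[0][0] = (15)*(11) + (-10)*(13) + (-15)*(13) = -160
  (AB)[0][1] = (15)*(-7) + (-10)*(-1) + (-15)*(-5) = -20
  (AB)[0][2] = (15)*(-14) + (-10)*(-3) + (-15)*(-8) = -60
  (AB)[1][0] = (1)*(11) + (12)*(13) + (-11)*(13) = 24
  (AB)[1][1] = (1)*(-7) + (12)*(-1) + (-11)*(-5) = 36
  (AB)[1][2] = (1)*(-14) + (12)*(-3) + (-11)*(-8) = 38
  (AB)[2][0] = (-3)*(11) + (-5)*(13) + (15)*(13) = 97
  (AB)[2][1] = (-3)*(-7) + (-5)*(-1) + (15)*(-5) = -49
  (AB)[2][2] = (-3)*(-14) + (-5)*(-3) + (15)*(-8) = -63
AB =
[     -160       -20       -60 ]
[       24        36        38 ]
[       97       -49       -63 ]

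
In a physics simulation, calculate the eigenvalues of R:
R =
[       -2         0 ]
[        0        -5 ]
λ = -5, -2

Solve det(R - λI) = 0. For a 2×2 matrix the characteristic equation is λ² - (trace)λ + det = 0.
trace(R) = a + d = -2 - 5 = -7.
det(R) = a*d - b*c = (-2)*(-5) - (0)*(0) = 10 - 0 = 10.
Characteristic equation: λ² - (-7)λ + (10) = 0.
Discriminant = (-7)² - 4*(10) = 49 - 40 = 9.
λ = (-7 ± √9) / 2 = (-7 ± 3) / 2 = -5, -2.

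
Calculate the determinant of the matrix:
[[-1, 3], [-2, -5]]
11

For a 2×2 matrix [[a, b], [c, d]], det = ad - bc
det = (-1)(-5) - (3)(-2) = 5 - -6 = 11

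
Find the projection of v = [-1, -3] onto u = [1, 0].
[-1, 0]

The projection of v onto u is proj_u(v) = ((v·u) / (u·u)) · u.
v·u = (-1)*(1) + (-3)*(0) = -1.
u·u = (1)*(1) + (0)*(0) = 1.
coefficient = -1 / 1 = -1.
proj_u(v) = -1 · [1, 0] = [-1, 0].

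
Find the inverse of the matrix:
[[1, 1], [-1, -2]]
[[2, 1], [-1, -1]]

For [[a,b],[c,d]], inverse = (1/det)·[[d,-b],[-c,a]]
det = 1·-2 - 1·-1 = -1
Inverse = (1/-1)·[[-2, -1], [1, 1]]
        = [[2, 1], [-1, -1]]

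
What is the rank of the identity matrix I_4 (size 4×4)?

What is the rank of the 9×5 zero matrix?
rank(I_4) = 4, rank(0) = 0

The identity I_4 has 4 columns that are the standard basis vectors e_1, …, e_4. These are linearly independent, so all 4 columns are pivots and rank(I_4) = 4.
The 9×5 zero matrix has every entry zero, so every row is the zero row and there are no pivots; rank(0) = 0.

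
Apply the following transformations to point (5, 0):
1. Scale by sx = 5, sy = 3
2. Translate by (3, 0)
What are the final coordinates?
(28, 0)

Step 1: Scale (5, 0) by (sx, sy) = (5, 3) → (25, 0)
Step 2: Translate by (3, 0) → (28, 0)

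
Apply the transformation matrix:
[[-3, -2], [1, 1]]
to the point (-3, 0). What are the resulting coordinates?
(9, -3)

Matrix multiplication:
[[-3, -2], [1, 1]] × [-3, 0]ᵀ
= [-3×-3 + -2×0, 1×-3 + 1×0]ᵀ
= [9.0000, -3.0000]ᵀ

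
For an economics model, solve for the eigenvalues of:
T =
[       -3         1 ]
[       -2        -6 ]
λ = -5, -4

Solve det(T - λI) = 0. For a 2×2 matrix the characteristic equation is λ² - (trace)λ + det = 0.
trace(T) = a + d = -3 - 6 = -9.
det(T) = a*d - b*c = (-3)*(-6) - (1)*(-2) = 18 + 2 = 20.
Characteristic equation: λ² - (-9)λ + (20) = 0.
Discriminant = (-9)² - 4*(20) = 81 - 80 = 1.
λ = (-9 ± √1) / 2 = (-9 ± 1) / 2 = -5, -4.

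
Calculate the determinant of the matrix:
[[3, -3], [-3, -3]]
-18

For a 2×2 matrix [[a, b], [c, d]], det = ad - bc
det = (3)(-3) - (-3)(-3) = -9 - 9 = -18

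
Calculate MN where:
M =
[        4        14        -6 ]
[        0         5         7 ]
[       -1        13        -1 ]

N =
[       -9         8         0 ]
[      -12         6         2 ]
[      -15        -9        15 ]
MN =
[     -114       170       -62 ]
[     -165       -33       115 ]
[     -132        79        11 ]

Matrix multiplication: (MN)[i][j] = sum over k of M[i][k] * N[k][j].
  (MN)[0][0] = (4)*(-9) + (14)*(-12) + (-6)*(-15) = -114
  (MN)[0][1] = (4)*(8) + (14)*(6) + (-6)*(-9) = 170
  (MN)[0][2] = (4)*(0) + (14)*(2) + (-6)*(15) = -62
  (MN)[1][0] = (0)*(-9) + (5)*(-12) + (7)*(-15) = -165
  (MN)[1][1] = (0)*(8) + (5)*(6) + (7)*(-9) = -33
  (MN)[1][2] = (0)*(0) + (5)*(2) + (7)*(15) = 115
  (MN)[2][0] = (-1)*(-9) + (13)*(-12) + (-1)*(-15) = -132
  (MN)[2][1] = (-1)*(8) + (13)*(6) + (-1)*(-9) = 79
  (MN)[2][2] = (-1)*(0) + (13)*(2) + (-1)*(15) = 11
MN =
[     -114       170       -62 ]
[     -165       -33       115 ]
[     -132        79        11 ]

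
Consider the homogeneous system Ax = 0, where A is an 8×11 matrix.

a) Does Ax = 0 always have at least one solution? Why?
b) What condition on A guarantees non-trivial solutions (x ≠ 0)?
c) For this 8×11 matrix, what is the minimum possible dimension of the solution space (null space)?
a) Yes, x = 0 is always a solution. b) When A has linearly dependent columns (rank < n). c) Minimum nullity = 3.

a) x = 0 satisfies A·0 = 0, so the zero vector is always a solution.
b) Non-trivial solutions exist iff the columns of A are linearly dependent, equivalently rank(A) < n (the number of columns).
c) By rank-nullity, rank(A) + nullity(A) = n = 11. Since A has only 8 rows, rank(A) ≤ 8, so nullity(A) ≥ 11 - 8 = 3.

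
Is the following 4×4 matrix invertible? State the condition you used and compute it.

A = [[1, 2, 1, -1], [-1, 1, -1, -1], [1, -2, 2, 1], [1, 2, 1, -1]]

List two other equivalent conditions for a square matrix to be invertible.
No, not invertible; det(A) = 0 (two rows are equal, so the rows are linearly dependent). Equivalent conditions (failing for this A): rank(A) < 4; Ax = 0 has non-trivial solutions; 0 is an eigenvalue; the columns are linearly dependent.

To check invertibility, compute det(A).
In this matrix, row 0 and the last row are identical, so one row is a scalar multiple of another and the rows are linearly dependent.
A matrix with linearly dependent rows has det = 0 and is not invertible.
Equivalent failed conditions:
- rank(A) < 4.
- Ax = 0 has non-trivial solutions.
- 0 is an eigenvalue.
- The columns are linearly dependent.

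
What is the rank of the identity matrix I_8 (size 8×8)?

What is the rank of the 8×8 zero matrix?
rank(I_8) = 8, rank(0) = 0

The identity I_8 has 8 columns that are the standard basis vectors e_1, …, e_8. These are linearly independent, so all 8 columns are pivots and rank(I_8) = 8.
The 8×8 zero matrix has every entry zero, so every row is the zero row and there are no pivots; rank(0) = 0.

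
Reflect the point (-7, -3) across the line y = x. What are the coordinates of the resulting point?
(-3, -7)

Reflection across line y = x: (-7, -3) → (-3, -7)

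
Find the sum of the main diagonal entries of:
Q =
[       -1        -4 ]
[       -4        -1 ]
tr(Q) = -1 - 1 = -2

The trace of a square matrix is the sum of its diagonal entries.
Diagonal entries of Q: Q[0][0] = -1, Q[1][1] = -1.
tr(Q) = -1 - 1 = -2.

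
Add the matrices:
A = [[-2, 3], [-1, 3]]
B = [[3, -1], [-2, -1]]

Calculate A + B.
[[1, 2], [-3, 2]]

Add corresponding elements:
(-2)+(3)=1
(3)+(-1)=2
(-1)+(-2)=-3
(3)+(-1)=2
A + B = [[1, 2], [-3, 2]]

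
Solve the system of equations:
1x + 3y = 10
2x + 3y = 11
x = 1, y = 3

Use elimination (row reduction):
Equation 1: 1x + 3y = 10.
Equation 2: 2x + 3y = 11.
Multiply Eq1 by 2 and Eq2 by 1: 2x + 6y = 20;  2x + 3y = 11.
Subtract: (-3)y = -9, so y = 3.
Back-substitute into Eq1: 1x + 3*(3) = 10, so x = 1.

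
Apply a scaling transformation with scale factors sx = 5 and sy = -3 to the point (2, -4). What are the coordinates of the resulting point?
(10, 12)

Scaling matrix:
[[5, 0], [0, -3]]
Result: (2 × 5, -4 × -3) = (10, 12)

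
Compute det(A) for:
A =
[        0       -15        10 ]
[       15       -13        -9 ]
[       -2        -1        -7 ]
det(A) = -2255

Expand along row 0 (cofactor expansion): det(A) = a*(e*i - f*h) - b*(d*i - f*g) + c*(d*h - e*g), where the 3×3 is [[a, b, c], [d, e, f], [g, h, i]].
Minor M_00 = (-13)*(-7) - (-9)*(-1) = 91 - 9 = 82.
Minor M_01 = (15)*(-7) - (-9)*(-2) = -105 - 18 = -123.
Minor M_02 = (15)*(-1) - (-13)*(-2) = -15 - 26 = -41.
det(A) = (0)*(82) - (-15)*(-123) + (10)*(-41) = 0 - 1845 - 410 = -2255.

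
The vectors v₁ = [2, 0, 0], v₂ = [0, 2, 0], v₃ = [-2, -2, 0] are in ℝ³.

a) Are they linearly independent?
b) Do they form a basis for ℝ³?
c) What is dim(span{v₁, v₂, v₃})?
Not independent, not a basis, dim(span) = 2

Check whether v₃ can be written as a linear combination of v₁ and v₂.
v₃ = (-1)·v₁ + (-1)·v₂ = [-2, -2, 0], so the three vectors are linearly dependent.
Thus they do not form a basis for ℝ³, and dim(span{v₁, v₂, v₃}) = 2 (spanned by v₁ and v₂).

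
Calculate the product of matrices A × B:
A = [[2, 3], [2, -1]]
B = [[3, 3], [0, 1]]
[[6, 9], [6, 5]]

Matrix multiplication:
C[0][0] = 2×3 + 3×0 = 6
C[0][1] = 2×3 + 3×1 = 9
C[1][0] = 2×3 + -1×0 = 6
C[1][1] = 2×3 + -1×1 = 5
Result: [[6, 9], [6, 5]]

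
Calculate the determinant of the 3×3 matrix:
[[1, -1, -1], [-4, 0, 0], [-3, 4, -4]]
32

Expansion along first row:
det = 1·det([[0,0],[4,-4]]) - -1·det([[-4,0],[-3,-4]]) + -1·det([[-4,0],[-3,4]])
    = 1·(0·-4 - 0·4) - -1·(-4·-4 - 0·-3) + -1·(-4·4 - 0·-3)
    = 1·0 - -1·16 + -1·-16
    = 0 + 16 + 16 = 32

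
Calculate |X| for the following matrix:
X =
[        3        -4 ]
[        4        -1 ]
det(X) = 13

For a 2×2 matrix [[a, b], [c, d]], det = a*d - b*c.
det(X) = (3)*(-1) - (-4)*(4) = -3 + 16 = 13.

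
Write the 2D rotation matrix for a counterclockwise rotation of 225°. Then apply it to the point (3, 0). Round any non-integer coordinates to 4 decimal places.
R = [[-√2/2, √2/2], [-√2/2, -√2/2]]; R·(3, 0) = (-2.1213, -2.1213)

Rotation matrix formula: R(θ) = [[cos θ, -sin θ], [sin θ, cos θ]]
For θ = 225°:
cos(225°) = -√2/2
sin(225°) = -√2/2
R = [[-√2/2, √2/2], [-√2/2, -√2/2]]
Apply to (3, 0): [-√2/2·3 + (√2/2)·0, -√2/2·3 + -√2/2·0] = (-2.1213, -2.1213)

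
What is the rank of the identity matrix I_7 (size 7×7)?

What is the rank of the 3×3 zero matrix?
rank(I_7) = 7, rank(0) = 0

The identity I_7 has 7 columns that are the standard basis vectors e_1, …, e_7. These are linearly independent, so all 7 columns are pivots and rank(I_7) = 7.
The 3×3 zero matrix has every entry zero, so every row is the zero row and there are no pivots; rank(0) = 0.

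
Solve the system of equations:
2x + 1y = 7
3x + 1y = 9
x = 2, y = 3

Use elimination (row reduction):
Equation 1: 2x + 1y = 7.
Equation 2: 3x + 1y = 9.
Multiply Eq1 by 3 and Eq2 by 2: 6x + 3y = 21;  6x + 2y = 18.
Subtract: (-1)y = -3, so y = 3.
Back-substitute into Eq1: 2x + 1*(3) = 7, so x = 2.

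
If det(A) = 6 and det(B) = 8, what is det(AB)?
48

Use the multiplicative property of determinants: det(AB) = det(A)*det(B).
det(AB) = (6)*(8) = 48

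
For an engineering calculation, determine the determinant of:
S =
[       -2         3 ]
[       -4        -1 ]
det(S) = 14

For a 2×2 matrix [[a, b], [c, d]], det = a*d - b*c.
det(S) = (-2)*(-1) - (3)*(-4) = 2 + 12 = 14.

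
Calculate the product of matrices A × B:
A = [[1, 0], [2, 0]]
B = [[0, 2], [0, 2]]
[[0, 2], [0, 4]]

Matrix multiplication:
C[0][0] = 1×0 + 0×0 = 0
C[0][1] = 1×2 + 0×2 = 2
C[1][0] = 2×0 + 0×0 = 0
C[1][1] = 2×2 + 0×2 = 4
Result: [[0, 2], [0, 4]]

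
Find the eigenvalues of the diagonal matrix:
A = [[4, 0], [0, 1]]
λ₁ = 4, λ₂ = 1

The characteristic polynomial of A is det(A - λI) = (4 - λ)(1 - λ) = 0.
The roots are λ = 4 and λ = 1, so the eigenvalues are the diagonal entries.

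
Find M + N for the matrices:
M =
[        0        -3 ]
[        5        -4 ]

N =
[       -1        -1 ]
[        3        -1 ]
M + N =
[       -1        -4 ]
[        8        -5 ]

Matrix addition is elementwise: (M+N)[i][j] = M[i][j] + N[i][j].
  (M+N)[0][0] = (0) + (-1) = -1
  (M+N)[0][1] = (-3) + (-1) = -4
  (M+N)[1][0] = (5) + (3) = 8
  (M+N)[1][1] = (-4) + (-1) = -5
M + N =
[       -1        -4 ]
[        8        -5 ]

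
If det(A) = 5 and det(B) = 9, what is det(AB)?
45

Use the multiplicative property of determinants: det(AB) = det(A)*det(B).
det(AB) = (5)*(9) = 45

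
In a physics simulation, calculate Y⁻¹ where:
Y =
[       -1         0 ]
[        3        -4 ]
det(Y) = 4
Y⁻¹ =
[       -1         0 ]
[     -3/4      -1/4 ]

For a 2×2 matrix Y = [[a, b], [c, d]] with det(Y) ≠ 0, Y⁻¹ = (1/det(Y)) * [[d, -b], [-c, a]].
det(Y) = (-1)*(-4) - (0)*(3) = 4 - 0 = 4.
Y⁻¹ = (1/4) * [[-4, 0], [-3, -1]].
Dividing each entry by 4 and reducing:
Y⁻¹ =
[       -1         0 ]
[     -3/4      -1/4 ]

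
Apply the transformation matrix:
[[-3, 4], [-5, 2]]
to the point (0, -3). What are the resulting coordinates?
(-12, -6)

Matrix multiplication:
[[-3, 4], [-5, 2]] × [0, -3]ᵀ
= [-3×0 + 4×-3, -5×0 + 2×-3]ᵀ
= [-12.0000, -6.0000]ᵀ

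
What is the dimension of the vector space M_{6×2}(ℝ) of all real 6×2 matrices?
Dimension = 12

A real 6×2 matrix is determined by its 6·2 = 12 independent entries.
A standard basis is {E_ij : 1 ≤ i ≤ 6, 1 ≤ j ≤ 2}, where E_ij has a 1 in position (i, j) and 0 elsewhere — there are 12 such matrices, and they are linearly independent and span M_{6×2}(ℝ).
Therefore dim(M_{6×2}(ℝ)) = 12.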